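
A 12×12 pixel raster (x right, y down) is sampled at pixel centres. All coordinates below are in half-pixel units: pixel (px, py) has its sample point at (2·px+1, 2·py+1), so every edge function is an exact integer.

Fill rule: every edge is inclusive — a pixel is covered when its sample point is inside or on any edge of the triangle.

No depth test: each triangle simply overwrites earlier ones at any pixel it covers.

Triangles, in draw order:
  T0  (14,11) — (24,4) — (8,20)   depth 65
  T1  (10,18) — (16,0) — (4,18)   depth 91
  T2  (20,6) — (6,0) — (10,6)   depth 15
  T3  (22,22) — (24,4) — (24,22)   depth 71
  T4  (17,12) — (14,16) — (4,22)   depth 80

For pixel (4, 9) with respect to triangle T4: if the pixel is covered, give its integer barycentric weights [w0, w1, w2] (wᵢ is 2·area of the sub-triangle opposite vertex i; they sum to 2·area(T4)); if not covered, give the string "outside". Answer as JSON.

T0:
  2·area = 48
  edge (14, 11)→(24, 4): d=(10,-7) inclusive
  edge (24, 4)→(8, 20): d=(-16,16) inclusive
  edge (8, 20)→(14, 11): d=(6,-9) inclusive
    (11,2)@(23, 5): e=[3,0,45] → X  [on edge]
    (10,3)@(21, 7): e=[9,0,39] → X  [on edge]
    (11,3)@(23, 7): e=[23,-32,57] → .
    (8,4)@(17, 9): e=[1,32,15] → X
    (9,4)@(19, 9): e=[15,0,33] → X  [on edge]
    (10,4)@(21, 9): e=[29,-32,51] → .
    (7,5)@(15, 11): e=[7,32,9] → X
    (8,5)@(17, 11): e=[21,0,27] → X  [on edge]
    (9,5)@(19, 11): e=[35,-32,45] → .
    (6,6)@(13, 13): e=[13,32,3] → X
    (7,6)@(15, 13): e=[27,0,21] → X  [on edge]
    (8,6)@(17, 13): e=[41,-32,39] → .
    (6,7)@(13, 15): e=[33,0,15] → X  [on edge]
    (5,8)@(11, 17): e=[39,0,9] → X  [on edge]
    (4,9)@(9, 19): e=[45,0,3] → X  [on edge]
    (3,10)@(7, 21): e=[51,0,-3] → .  [on edge]
    (2,11)@(5, 23): e=[57,0,-9] → .  [on edge]
  covered (11 px):
    . . . . . . . . . . . .
    . . . . . . . . . . . .
    . . . . . . . . . . . X
    . . . . . . . . . . X .
    . . . . . . . . X X . .
    . . . . . . . X X . . .
    . . . . . . X X . . . .
    . . . . . . X . . . . .
    . . . . . X . . . . . .
    . . . . X . . . . . . .
    . . . . . . . . . . . .
    . . . . . . . . . . . .
T1:
  2·area = 108  (B↔C swapped to make it positive)
  edge (10, 18)→(4, 18): d=(-6,0) inclusive
  edge (4, 18)→(16, 0): d=(12,-18) inclusive
  edge (16, 0)→(10, 18): d=(-6,18) inclusive
    (7,1)@(15, 3): e=[90,18,0] → X  [on edge]
    (8,1)@(17, 3): e=[90,54,-36] → .
    (6,2)@(13, 5): e=[78,6,24] → X
    (7,2)@(15, 5): e=[78,42,-12] → .
    (6,3)@(13, 7): e=[66,30,12] → X
    (7,3)@(15, 7): e=[66,66,-24] → .
    (5,4)@(11, 9): e=[54,18,36] → X
    (6,4)@(13, 9): e=[54,54,0] → X  [on edge]
    (7,4)@(15, 9): e=[54,90,-36] → .
    (4,5)@(9, 11): e=[42,6,60] → X
    (6,5)@(13, 11): e=[42,78,-12] → .
    (4,6)@(9, 13): e=[30,30,48] → X
    (5,7)@(11, 15): e=[18,90,0] → X  [on edge]
    (4,10)@(9, 21): e=[-18,126,0] → .  [on edge]
  covered (15 px):
    . . . . . . . . . . . .
    . . . . . . . X . . . .
    . . . . . . X . . . . .
    . . . . . . X . . . . .
    . . . . . X X . . . . .
    . . . . X X . . . . . .
    . . . . X X . . . . . .
    . . . X X X . . . . . .
    . . X X X . . . . . . .
    . . . . . . . . . . . .
    . . . . . . . . . . . .
    . . . . . . . . . . . .
T2:
  2·area = 60  (B↔C swapped to make it positive)
  edge (20, 6)→(10, 6): d=(-10,0) inclusive
  edge (10, 6)→(6, 0): d=(-4,-6) inclusive
  edge (6, 0)→(20, 6): d=(14,6) inclusive
    (3,0)@(7, 1): e=[50,2,8] → X
    (4,0)@(9, 1): e=[50,14,-4] → .
    (3,1)@(7, 3): e=[30,-6,36] → .
    (4,1)@(9, 3): e=[30,6,24] → X
    (5,1)@(11, 3): e=[30,18,12] → X
    (6,1)@(13, 3): e=[30,30,0] → X  [on edge]
    (7,1)@(15, 3): e=[30,42,-12] → .
    (4,2)@(9, 5): e=[10,-2,52] → .
    (5,2)@(11, 5): e=[10,10,40] → X
    (7,2)@(15, 5): e=[10,34,16] → X
    (8,2)@(17, 5): e=[10,46,4] → X
    (9,2)@(19, 5): e=[10,58,-8] → .
  covered (8 px):
    . . . X . . . . . . . .
    . . . . X X X . . . . .
    . . . . . X X X X . . .
    . . . . . . . . . . . .
    . . . . . . . . . . . .
    . . . . . . . . . . . .
    . . . . . . . . . . . .
    . . . . . . . . . . . .
    . . . . . . . . . . . .
    . . . . . . . . . . . .
    . . . . . . . . . . . .
    . . . . . . . . . . . .
T3:
  2·area = 36
  edge (22, 22)→(24, 4): d=(2,-18) inclusive
  edge (24, 4)→(24, 22): d=(0,18) inclusive
  edge (24, 22)→(22, 22): d=(-2,0) inclusive
    (11,6)@(23, 13): e=[0,18,18] → X  [on edge]
    (11,7)@(23, 15): e=[4,18,14] → X
    (11,8)@(23, 17): e=[8,18,10] → X
    (11,9)@(23, 19): e=[12,18,6] → X
    (11,10)@(23, 21): e=[16,18,2] → X
    (11,11)@(23, 23): e=[20,18,-2] → .
  covered (5 px):
    . . . . . . . . . . . .
    . . . . . . . . . . . .
    . . . . . . . . . . . .
    . . . . . . . . . . . .
    . . . . . . . . . . . .
    . . . . . . . . . . . .
    . . . . . . . . . . . X
    . . . . . . . . . . . X
    . . . . . . . . . . . X
    . . . . . . . . . . . X
    . . . . . . . . . . . X
    . . . . . . . . . . . .
T4:
  2·area = 22
  edge (17, 12)→(14, 16): d=(-3,4) inclusive
  edge (14, 16)→(4, 22): d=(-10,6) inclusive
  edge (4, 22)→(17, 12): d=(13,-10) inclusive
    (9,6)@(19, 13): e=[-11,0,33] → .  [on edge]
    (5,8)@(11, 17): e=[9,8,5] → X
    (6,8)@(13, 17): e=[1,-4,25] → .
    (4,9)@(9, 19): e=[11,0,11] → X  [on edge]
    (5,9)@(11, 19): e=[3,-12,31] → .
    (4,10)@(9, 21): e=[5,-20,37] → .
  covered (2 px):
    . . . . . . . . . . . .
    . . . . . . . . . . . .
    . . . . . . . . . . . .
    . . . . . . . . . . . .
    . . . . . . . . . . . .
    . . . . . . . . . . . .
    . . . . . . . . . . . .
    . . . . . . . . . . . .
    . . . . . X . . . . . .
    . . . . X . . . . . . .
    . . . . . . . . . . . .
    . . . . . . . . . . . .

Result: [0,11,11]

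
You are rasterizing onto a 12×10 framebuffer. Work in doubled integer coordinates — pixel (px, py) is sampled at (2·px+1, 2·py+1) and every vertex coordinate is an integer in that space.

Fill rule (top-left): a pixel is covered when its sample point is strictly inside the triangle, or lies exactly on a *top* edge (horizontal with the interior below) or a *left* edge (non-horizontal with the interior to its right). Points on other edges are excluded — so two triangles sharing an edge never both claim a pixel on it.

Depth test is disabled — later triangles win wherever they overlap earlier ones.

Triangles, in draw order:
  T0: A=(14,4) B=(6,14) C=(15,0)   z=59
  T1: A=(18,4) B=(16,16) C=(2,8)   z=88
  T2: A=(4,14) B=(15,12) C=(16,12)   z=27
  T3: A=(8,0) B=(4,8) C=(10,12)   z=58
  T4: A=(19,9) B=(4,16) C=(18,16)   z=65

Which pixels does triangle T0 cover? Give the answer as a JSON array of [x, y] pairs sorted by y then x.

T0:
  2·area = 22
  edge (14, 4)→(6, 14): d=(-8,10) right/bottom  bias=-1
  edge (6, 14)→(15, 0): d=(9,-14) top-left  bias=+0
  edge (15, 0)→(14, 4): d=(-1,4) right/bottom  bias=-1
    (6,2)@(13, 5): e=[2,17,3] → #
    (7,2)@(15, 5): e=[-18,45,-5] → ·
    (5,3)@(11, 7): e=[6,7,9] → #
    (6,3)@(13, 7): e=[-14,35,1] → ·
    (5,4)@(11, 9): e=[-10,25,7] → ·
  covered (2 px):
    · · · · · · · · · · · ·
    · · · · · · · · · · · ·
    · · · · · · # · · · · ·
    · · · · · # · · · · · ·
    · · · · · · · · · · · ·
    · · · · · · · · · · · ·
    · · · · · · · · · · · ·
    · · · · · · · · · · · ·
    · · · · · · · · · · · ·
    · · · · · · · · · · · ·
T1:
  2·area = 184
  edge (18, 4)→(16, 16): d=(-2,12) right/bottom  bias=-1
  edge (16, 16)→(2, 8): d=(-14,-8) top-left  bias=+0
  edge (2, 8)→(18, 4): d=(16,-4) top-left  bias=+0
    (7,2)@(15, 5): e=[34,146,4] → #
    (8,2)@(17, 5): e=[10,162,12] → #
    (9,2)@(19, 5): e=[-14,178,20] → ·
    (3,3)@(7, 7): e=[126,54,4] → #
    (4,3)@(9, 7): e=[102,70,12] → #
    (5,3)@(11, 7): e=[78,86,20] → #
    (6,3)@(13, 7): e=[54,102,28] → #
    (9,3)@(19, 7): e=[-18,150,52] → ·
    (2,4)@(5, 9): e=[146,10,28] → #
    (9,4)@(19, 9): e=[-22,122,84] → ·
    (2,5)@(5, 11): e=[142,-18,60] → ·
    (3,5)@(7, 11): e=[118,-2,68] → ·
  covered (23 px):
    · · · · · · · · · · · ·
    · · · · · · · · · · · ·
    · · · · · · · # # · · ·
    · · · # # # # # # · · ·
    · · # # # # # # # · · ·
    · · · · # # # # · · · ·
    · · · · · # # # · · · ·
    · · · · · · · # · · · ·
    · · · · · · · · · · · ·
    · · · · · · · · · · · ·
T2:
  2·area = 2
  edge (4, 14)→(15, 12): d=(11,-2) top-left  bias=+0
  edge (15, 12)→(16, 12): d=(1,0) top-left  bias=+0
  edge (16, 12)→(4, 14): d=(-12,2) right/bottom  bias=-1
  covered (0 px):
    · · · · · · · · · · · ·
    · · · · · · · · · · · ·
    · · · · · · · · · · · ·
    · · · · · · · · · · · ·
    · · · · · · · · · · · ·
    · · · · · · · · · · · ·
    · · · · · · · · · · · ·
    · · · · · · · · · · · ·
    · · · · · · · · · · · ·
    · · · · · · · · · · · ·
T3:
  2·area = 64  (B↔C swapped to make it positive)
  edge (8, 0)→(10, 12): d=(2,12) right/bottom  bias=-1
  edge (10, 12)→(4, 8): d=(-6,-4) top-left  bias=+0
  edge (4, 8)→(8, 0): d=(4,-8) top-left  bias=+0
    (3,1)@(7, 3): e=[18,42,4] → #
    (4,1)@(9, 3): e=[-6,50,20] → ·
    (3,2)@(7, 5): e=[22,30,12] → #
    (4,2)@(9, 5): e=[-2,38,28] → ·
    (2,3)@(5, 7): e=[50,10,4] → #
    (4,3)@(9, 7): e=[2,26,36] → #
    (5,3)@(11, 7): e=[-22,34,52] → ·
    (2,4)@(5, 9): e=[54,-2,12] → ·
    (3,4)@(7, 9): e=[30,6,28] → #
    (5,4)@(11, 9): e=[-18,22,60] → ·
    (3,5)@(7, 11): e=[34,-6,36] → ·
    (4,5)@(9, 11): e=[10,2,52] → #
  covered (8 px):
    · · · · · · · · · · · ·
    · · · # · · · · · · · ·
    · · · # · · · · · · · ·
    · · # # # · · · · · · ·
    · · · # # · · · · · · ·
    · · · · # · · · · · · ·
    · · · · · · · · · · · ·
    · · · · · · · · · · · ·
    · · · · · · · · · · · ·
    · · · · · · · · · · · ·
T4:
  2·area = 98  (B↔C swapped to make it positive)
  edge (19, 9)→(18, 16): d=(-1,7) right/bottom  bias=-1
  edge (18, 16)→(4, 16): d=(-14,0) right/bottom  bias=-1
  edge (4, 16)→(19, 9): d=(15,-7) top-left  bias=+0
    (9,4)@(19, 9): e=[0,98,0] → ·  [on edge]
    (7,5)@(15, 11): e=[26,70,2] → #
    (8,5)@(17, 11): e=[12,70,16] → #
    (9,5)@(19, 11): e=[-2,70,30] → ·
    (5,6)@(11, 13): e=[52,42,4] → #
    (6,6)@(13, 13): e=[38,42,18] → #
    (9,6)@(19, 13): e=[-4,42,60] → ·
    (3,7)@(7, 15): e=[78,14,6] → #
    (4,7)@(9, 15): e=[64,14,20] → #
    (9,7)@(19, 15): e=[-6,14,90] → ·
    (3,8)@(7, 17): e=[76,-14,36] → ·
    (4,8)@(9, 17): e=[62,-14,50] → ·
  covered (12 px):
    · · · · · · · · · · · ·
    · · · · · · · · · · · ·
    · · · · · · · · · · · ·
    · · · · · · · · · · · ·
    · · · · · · · · · · · ·
    · · · · · · · # # · · ·
    · · · · · # # # # · · ·
    · · · # # # # # # · · ·
    · · · · · · · · · · · ·
    · · · · · · · · · · · ·

Final: [[6,2],[5,3]]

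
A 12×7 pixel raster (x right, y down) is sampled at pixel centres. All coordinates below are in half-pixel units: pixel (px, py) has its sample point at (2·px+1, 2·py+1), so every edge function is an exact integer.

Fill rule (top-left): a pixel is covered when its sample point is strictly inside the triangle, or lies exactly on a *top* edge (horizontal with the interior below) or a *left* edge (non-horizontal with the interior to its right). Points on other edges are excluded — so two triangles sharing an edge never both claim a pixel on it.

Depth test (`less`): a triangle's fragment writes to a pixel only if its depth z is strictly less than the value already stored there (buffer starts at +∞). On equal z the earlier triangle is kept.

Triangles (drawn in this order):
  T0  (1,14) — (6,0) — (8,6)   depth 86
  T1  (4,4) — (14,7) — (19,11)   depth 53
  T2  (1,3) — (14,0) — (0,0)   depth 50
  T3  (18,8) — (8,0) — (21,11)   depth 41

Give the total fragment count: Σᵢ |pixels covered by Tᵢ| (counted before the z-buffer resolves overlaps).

T0:
  2·area = 58
  edge (1, 14)→(6, 0): d=(5,-14) top-left  bias=+0
  edge (6, 0)→(8, 6): d=(2,6) right/bottom  bias=-1
  edge (8, 6)→(1, 14): d=(-7,8) right/bottom  bias=-1
    (2,1)@(5, 3): e=[1,12,45] → █
    (3,1)@(7, 3): e=[29,0,29] → ·  [on edge]
    (2,2)@(5, 5): e=[11,16,31] → █
    (3,2)@(7, 5): e=[39,4,15] → █
    (4,2)@(9, 5): e=[67,-8,-1] → ·
    (2,3)@(5, 7): e=[21,20,17] → █
    (4,3)@(9, 7): e=[77,-4,-15] → ·
    (1,4)@(3, 9): e=[3,36,19] → █
    (3,4)@(7, 9): e=[59,12,-13] → ·
    (4,4)@(9, 9): e=[87,0,-29] → ·  [on edge]
    (1,5)@(3, 11): e=[13,40,5] → █
    (2,5)@(5, 11): e=[41,28,-11] → ·
  covered (8 px):
    · · · · · · · · · · · ·
    · · █ · · · · · · · · ·
    · · █ █ · · · · · · · ·
    · · █ █ · · · · · · · ·
    · █ █ · · · · · · · · ·
    · █ · · · · · · · · · ·
    · · · · · · · · · · · ·
T1:
  2·area = 25
  edge (4, 4)→(14, 7): d=(10,3) right/bottom  bias=-1
  edge (14, 7)→(19, 11): d=(5,4) right/bottom  bias=-1
  edge (19, 11)→(4, 4): d=(-15,-7) top-left  bias=+0
    (4,1)@(9, 3): e=[-25,0,50] → ·  [on edge]
    (3,2)@(7, 5): e=[1,18,6] → █
    (4,2)@(9, 5): e=[-5,10,20] → ·
    (3,3)@(7, 7): e=[21,28,-24] → ·
    (5,3)@(11, 7): e=[9,12,4] → █
    (6,3)@(13, 7): e=[3,4,18] → █
    (7,3)@(15, 7): e=[-3,-4,32] → ·
    (5,4)@(11, 9): e=[29,22,-26] → ·
    (6,4)@(13, 9): e=[23,14,-12] → ·
    (7,4)@(15, 9): e=[17,6,2] → █
    (8,4)@(17, 9): e=[11,-2,16] → ·
    (7,5)@(15, 11): e=[37,16,-28] → ·
    (9,5)@(19, 11): e=[25,0,0] → ·  [on edge]
  covered (4 px):
    · · · · · · · · · · · ·
    · · · · · · · · · · · ·
    · · · █ · · · · · · · ·
    · · · · · █ █ · · · · ·
    · · · · · · · █ · · · ·
    · · · · · · · · · · · ·
    · · · · · · · · · · · ·
T2:
  2·area = 42  (B↔C swapped to make it positive)
  edge (1, 3)→(0, 0): d=(-1,-3) top-left  bias=+0
  edge (0, 0)→(14, 0): d=(14,0) top-left  bias=+0
  edge (14, 0)→(1, 3): d=(-13,3) right/bottom  bias=-1
    (0,0)@(1, 1): e=[2,14,26] → █
    (1,0)@(3, 1): e=[8,14,20] → █
    (2,0)@(5, 1): e=[14,14,14] → █
    (3,0)@(7, 1): e=[20,14,8] → █
    (4,0)@(9, 1): e=[26,14,2] → █
    (5,0)@(11, 1): e=[32,14,-4] → ·
    (0,1)@(1, 3): e=[0,42,0] → ·  [on edge]
    (1,1)@(3, 3): e=[6,42,-6] → ·
    (2,1)@(5, 3): e=[12,42,-12] → ·
    (3,1)@(7, 3): e=[18,42,-18] → ·
    (4,1)@(9, 3): e=[24,42,-24] → ·
    (1,4)@(3, 9): e=[0,126,-84] → ·  [on edge]
  covered (5 px):
    █ █ █ █ █ · · · · · · ·
    · · · · · · · · · · · ·
    · · · · · · · · · · · ·
    · · · · · · · · · · · ·
    · · · · · · · · · · · ·
    · · · · · · · · · · · ·
    · · · · · · · · · · · ·
T3:
  2·area = 6  (B↔C swapped to make it positive)
  edge (18, 8)→(21, 11): d=(3,3) right/bottom  bias=-1
  edge (21, 11)→(8, 0): d=(-13,-11) top-left  bias=+0
  edge (8, 0)→(18, 8): d=(10,8) right/bottom  bias=-1
    (5,0)@(11, 1): e=[0,20,-14] → ·  [on edge]
    (6,1)@(13, 3): e=[0,16,-10] → ·  [on edge]
    (7,2)@(15, 5): e=[0,12,-6] → ·  [on edge]
    (8,3)@(17, 7): e=[0,8,-2] → ·  [on edge]
    (9,4)@(19, 9): e=[0,4,2] → ·  [on edge]
    (10,5)@(21, 11): e=[0,0,6] → ·  [on edge]
    (11,6)@(23, 13): e=[0,-4,10] → ·  [on edge]
  covered (0 px):
    · · · · · · · · · · · ·
    · · · · · · · · · · · ·
    · · · · · · · · · · · ·
    · · · · · · · · · · · ·
    · · · · · · · · · · · ·
    · · · · · · · · · · · ·
    · · · · · · · · · · · ·

Answer: 17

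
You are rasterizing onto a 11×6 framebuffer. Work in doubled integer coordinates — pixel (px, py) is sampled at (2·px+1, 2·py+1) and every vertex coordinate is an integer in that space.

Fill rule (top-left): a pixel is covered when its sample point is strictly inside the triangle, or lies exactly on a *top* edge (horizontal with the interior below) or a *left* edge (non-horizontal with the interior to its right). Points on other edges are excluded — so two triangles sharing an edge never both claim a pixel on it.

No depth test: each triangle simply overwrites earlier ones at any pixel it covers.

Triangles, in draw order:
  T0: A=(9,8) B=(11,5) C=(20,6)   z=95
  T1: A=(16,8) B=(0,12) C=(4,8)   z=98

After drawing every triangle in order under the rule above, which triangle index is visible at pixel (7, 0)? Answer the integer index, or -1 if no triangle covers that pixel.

T0:
  2·area = 29
  edge (9, 8)→(11, 5): d=(2,-3) top-left  bias=+0
  edge (11, 5)→(20, 6): d=(9,1) right/bottom  bias=-1
  edge (20, 6)→(9, 8): d=(-11,2) right/bottom  bias=-1
    (5,2)@(11, 5): e=[0,0,29] → ·  [on edge]
    (5,3)@(11, 7): e=[4,18,7] → █
    (6,3)@(13, 7): e=[10,16,3] → █
    (7,3)@(15, 7): e=[16,14,-1] → ·
    (5,4)@(11, 9): e=[8,36,-15] → ·
    (6,4)@(13, 9): e=[14,34,-19] → ·
    (3,5)@(7, 11): e=[0,58,-29] → ·  [on edge]
  covered (2 px):
    · · · · · · · · · · ·
    · · · · · · · · · · ·
    · · · · · · · · · · ·
    · · · · · █ █ · · · ·
    · · · · · · · · · · ·
    · · · · · · · · · · ·
T1:
  2·area = 48
  edge (16, 8)→(0, 12): d=(-16,4) right/bottom  bias=-1
  edge (0, 12)→(4, 8): d=(4,-4) top-left  bias=+0
  edge (4, 8)→(16, 8): d=(12,0) top-left  bias=+0
    (5,0)@(11, 1): e=[132,0,-84] → ·  [on edge]
    (4,1)@(9, 3): e=[108,0,-60] → ·  [on edge]
    (3,2)@(7, 5): e=[84,0,-36] → ·  [on edge]
    (2,3)@(5, 7): e=[60,0,-12] → ·  [on edge]
    (1,4)@(3, 9): e=[36,0,12] → █  [on edge]
    (2,4)@(5, 9): e=[28,8,12] → █
    (3,4)@(7, 9): e=[20,16,12] → █
    (4,4)@(9, 9): e=[12,24,12] → █
    (5,4)@(11, 9): e=[4,32,12] → █
    (6,4)@(13, 9): e=[-4,40,12] → ·
    (0,5)@(1, 11): e=[12,0,36] → █  [on edge]
    (2,5)@(5, 11): e=[-4,16,36] → ·
  covered (7 px):
    · · · · · · · · · · ·
    · · · · · · · · · · ·
    · · · · · · · · · · ·
    · · · · · · · · · · ·
    · █ █ █ █ █ · · · · ·
    █ █ · · · · · · · · ·

Z-buffer (winner per pixel, '.' = empty):
  . . . . . . . . . . .
  . . . . . . . . . . .
  . . . . . . . . . . .
  . . . . . 0 0 . . . .
  . 1 1 1 1 1 . . . . .
  1 1 . . . . . . . . .

Answer: -1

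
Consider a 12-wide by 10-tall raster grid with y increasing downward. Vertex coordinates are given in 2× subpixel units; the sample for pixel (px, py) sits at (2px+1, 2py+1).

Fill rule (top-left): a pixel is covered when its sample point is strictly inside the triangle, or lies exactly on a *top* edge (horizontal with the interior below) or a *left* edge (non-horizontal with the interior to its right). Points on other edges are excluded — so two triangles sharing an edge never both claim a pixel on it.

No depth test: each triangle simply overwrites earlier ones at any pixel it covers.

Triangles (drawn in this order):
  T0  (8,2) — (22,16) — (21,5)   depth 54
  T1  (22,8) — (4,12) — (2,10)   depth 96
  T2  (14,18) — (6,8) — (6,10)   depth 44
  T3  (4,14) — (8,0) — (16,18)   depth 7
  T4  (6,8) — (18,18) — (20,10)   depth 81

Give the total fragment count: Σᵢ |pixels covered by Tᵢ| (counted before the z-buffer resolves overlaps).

T0:
  2·area = 140  (B↔C swapped to make it positive)
  edge (8, 2)→(21, 5): d=(13,3) right/bottom  bias=-1
  edge (21, 5)→(22, 16): d=(1,11) right/bottom  bias=-1
  edge (22, 16)→(8, 2): d=(-14,-14) top-left  bias=+0
    (3,0)@(7, 1): e=[-10,150,0] → .  [on edge]
    (4,1)@(9, 3): e=[10,130,0] → X  [on edge]
    (5,1)@(11, 3): e=[4,108,28] → X
    (6,1)@(13, 3): e=[-2,86,56] → .
    (4,2)@(9, 5): e=[36,132,-28] → .
    (5,2)@(11, 5): e=[30,110,0] → X  [on edge]
    (6,2)@(13, 5): e=[24,88,28] → X
    (7,2)@(15, 5): e=[18,66,56] → X
    (8,2)@(17, 5): e=[12,44,84] → X
    (9,2)@(19, 5): e=[6,22,112] → X
    (10,2)@(21, 5): e=[0,0,140] → .  [on edge]
    (5,3)@(11, 7): e=[56,112,-28] → .
    (6,3)@(13, 7): e=[50,90,0] → X  [on edge]
    (7,4)@(15, 9): e=[70,70,0] → X  [on edge]
    (8,5)@(17, 11): e=[90,50,0] → X  [on edge]
    (9,6)@(19, 13): e=[110,30,0] → X  [on edge]
    (10,7)@(21, 15): e=[130,10,0] → X  [on edge]
    (11,8)@(23, 17): e=[150,-10,0] → .  [on edge]
  covered (22 px):
    . . . . . . . . . . . .
    . . . . X X . . . . . .
    . . . . . X X X X X . .
    . . . . . . X X X X X .
    . . . . . . . X X X X .
    . . . . . . . . X X X .
    . . . . . . . . . X X .
    . . . . . . . . . . X .
    . . . . . . . . . . . .
    . . . . . . . . . . . .
T1:
  2·area = 44
  edge (22, 8)→(4, 12): d=(-18,4) right/bottom  bias=-1
  edge (4, 12)→(2, 10): d=(-2,-2) top-left  bias=+0
  edge (2, 10)→(22, 8): d=(20,-2) top-left  bias=+0
    (0,4)@(1, 9): e=[66,0,-22] → .  [on edge]
    (6,4)@(13, 9): e=[18,24,2] → X
    (7,4)@(15, 9): e=[10,28,6] → X
    (8,4)@(17, 9): e=[2,32,10] → X
    (9,4)@(19, 9): e=[-6,36,14] → .
    (1,5)@(3, 11): e=[22,0,22] → X  [on edge]
    (2,5)@(5, 11): e=[14,4,26] → X
    (3,5)@(7, 11): e=[6,8,30] → X
    (4,5)@(9, 11): e=[-2,12,34] → .
    (6,5)@(13, 11): e=[-18,20,42] → .
    (7,5)@(15, 11): e=[-26,24,46] → .
    (8,5)@(17, 11): e=[-34,28,50] → .
    (2,6)@(5, 13): e=[-22,0,66] → .  [on edge]
    (3,7)@(7, 15): e=[-66,0,110] → .  [on edge]
    (4,8)@(9, 17): e=[-110,0,154] → .  [on edge]
    (5,9)@(11, 19): e=[-154,0,198] → .  [on edge]
  covered (6 px):
    . . . . . . . . . . . .
    . . . . . . . . . . . .
    . . . . . . . . . . . .
    . . . . . . . . . . . .
    . . . . . . X X X . . .
    . X X X . . . . . . . .
    . . . . . . . . . . . .
    . . . . . . . . . . . .
    . . . . . . . . . . . .
    . . . . . . . . . . . .
T2:
  2·area = 16  (B↔C swapped to make it positive)
  edge (14, 18)→(6, 10): d=(-8,-8) top-left  bias=+0
  edge (6, 10)→(6, 8): d=(0,-2) top-left  bias=+0
  edge (6, 8)→(14, 18): d=(8,10) right/bottom  bias=-1
    (0,2)@(1, 5): e=[0,-10,26] → .  [on edge]
    (1,3)@(3, 7): e=[0,-6,22] → .  [on edge]
    (2,4)@(5, 9): e=[0,-2,18] → .  [on edge]
    (3,5)@(7, 11): e=[0,2,14] → X  [on edge]
    (4,5)@(9, 11): e=[16,6,-6] → .
    (3,6)@(7, 13): e=[-16,2,30] → .
    (4,6)@(9, 13): e=[0,6,10] → X  [on edge]
    (5,6)@(11, 13): e=[16,10,-10] → .
    (4,7)@(9, 15): e=[-16,6,26] → .
    (5,7)@(11, 15): e=[0,10,6] → X  [on edge]
    (6,7)@(13, 15): e=[16,14,-14] → .
    (5,8)@(11, 17): e=[-16,10,22] → .
    (6,8)@(13, 17): e=[0,14,2] → X  [on edge]
    (7,9)@(15, 19): e=[0,18,-2] → .  [on edge]
  covered (4 px):
    . . . . . . . . . . . .
    . . . . . . . . . . . .
    . . . . . . . . . . . .
    . . . . . . . . . . . .
    . . . . . . . . . . . .
    . . . X . . . . . . . .
    . . . . X . . . . . . .
    . . . . . X . . . . . .
    . . . . . . X . . . . .
    . . . . . . . . . . . .
T3:
  2·area = 184
  edge (4, 14)→(8, 0): d=(4,-14) top-left  bias=+0
  edge (8, 0)→(16, 18): d=(8,18) right/bottom  bias=-1
  edge (16, 18)→(4, 14): d=(-12,-4) top-left  bias=+0
    (4,1)@(9, 3): e=[26,6,152] → X
    (5,1)@(11, 3): e=[54,-30,160] → .
    (3,2)@(7, 5): e=[6,58,120] → X
    (5,2)@(11, 5): e=[62,-14,136] → .
    (3,3)@(7, 7): e=[14,74,96] → X
    (5,3)@(11, 7): e=[70,2,112] → X
    (6,3)@(13, 7): e=[98,-34,120] → .
    (3,4)@(7, 9): e=[22,90,72] → X
    (6,4)@(13, 9): e=[106,-18,96] → .
    (2,5)@(5, 11): e=[2,142,40] → X
    (6,5)@(13, 11): e=[114,-2,72] → .
    (0,6)@(1, 13): e=[-46,230,0] → .  [on edge]
    (3,7)@(7, 15): e=[46,138,0] → X  [on edge]
    (6,8)@(13, 17): e=[138,46,0] → X  [on edge]
    (9,9)@(19, 19): e=[230,-46,0] → .  [on edge]
  covered (24 px):
    . . . . . . . . . . . .
    . . . . X . . . . . . .
    . . . X X . . . . . . .
    . . . X X X . . . . . .
    . . . X X X . . . . . .
    . . X X X X . . . . . .
    . . X X X X X . . . . .
    . . . X X X X . . . . .
    . . . . . . X X . . . .
    . . . . . . . . . . . .
T4:
  2·area = 116  (B↔C swapped to make it positive)
  edge (6, 8)→(20, 10): d=(14,2) right/bottom  bias=-1
  edge (20, 10)→(18, 18): d=(-2,8) right/bottom  bias=-1
  edge (18, 18)→(6, 8): d=(-12,-10) top-left  bias=+0
    (4,4)@(9, 9): e=[8,90,18] → X
    (5,4)@(11, 9): e=[4,74,38] → X
    (6,4)@(13, 9): e=[0,58,58] → .  [on edge]
    (4,5)@(9, 11): e=[36,86,-6] → .
    (5,5)@(11, 11): e=[32,70,14] → X
    (6,5)@(13, 11): e=[28,54,34] → X
    (7,5)@(15, 11): e=[24,38,54] → X
    (8,5)@(17, 11): e=[20,22,74] → X
    (9,5)@(19, 11): e=[16,6,94] → X
    (10,5)@(21, 11): e=[12,-10,114] → .
    (5,6)@(11, 13): e=[60,66,-10] → .
    (6,6)@(13, 13): e=[56,50,10] → X
  covered (14 px):
    . . . . . . . . . . . .
    . . . . . . . . . . . .
    . . . . . . . . . . . .
    . . . . . . . . . . . .
    . . . . X X . . . . . .
    . . . . . X X X X X . .
    . . . . . . X X X X . .
    . . . . . . . X X . . .
    . . . . . . . . X . . .
    . . . . . . . . . . . .

Answer: 70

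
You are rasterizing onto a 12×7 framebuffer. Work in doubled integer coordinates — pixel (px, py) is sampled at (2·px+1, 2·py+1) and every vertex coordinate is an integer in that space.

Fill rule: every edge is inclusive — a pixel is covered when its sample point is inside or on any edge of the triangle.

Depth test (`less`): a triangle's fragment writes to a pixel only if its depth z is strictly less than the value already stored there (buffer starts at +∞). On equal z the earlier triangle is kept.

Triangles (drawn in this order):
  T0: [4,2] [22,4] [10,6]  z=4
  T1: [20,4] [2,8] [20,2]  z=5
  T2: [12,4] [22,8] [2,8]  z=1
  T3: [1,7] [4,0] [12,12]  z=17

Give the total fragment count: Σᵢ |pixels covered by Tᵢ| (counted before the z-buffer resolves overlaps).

T0:
  2·area = 60
  edge (4, 2)→(22, 4): d=(18,2) inclusive
  edge (22, 4)→(10, 6): d=(-12,2) inclusive
  edge (10, 6)→(4, 2): d=(-6,-4) inclusive
    (3,1)@(7, 3): e=[12,42,6] → X
    (4,1)@(9, 3): e=[8,38,14] → X
    (5,1)@(11, 3): e=[4,34,22] → X
    (6,1)@(13, 3): e=[0,30,30] → X  [on edge]
    (7,1)@(15, 3): e=[-4,26,38] → .
    (3,2)@(7, 5): e=[48,18,-6] → .
    (4,2)@(9, 5): e=[44,14,2] → X
    (7,2)@(15, 5): e=[32,2,26] → X
    (8,2)@(17, 5): e=[28,-2,34] → .
    (4,3)@(9, 7): e=[80,-10,-10] → .
    (5,3)@(11, 7): e=[76,-14,-2] → .
    (6,3)@(13, 7): e=[72,-18,6] → .
  covered (8 px):
    . . . . . . . . . . . .
    . . . X X X X . . . . .
    . . . . X X X X . . . .
    . . . . . . . . . . . .
    . . . . . . . . . . . .
    . . . . . . . . . . . .
    . . . . . . . . . . . .
T1:
  2·area = 36
  edge (20, 4)→(2, 8): d=(-18,4) inclusive
  edge (2, 8)→(20, 2): d=(18,-6) inclusive
  edge (20, 2)→(20, 4): d=(0,2) inclusive
    (11,0)@(23, 1): e=[42,0,-6] → .  [on edge]
    (8,1)@(17, 3): e=[30,0,6] → X  [on edge]
    (9,1)@(19, 3): e=[22,12,2] → X
    (10,1)@(21, 3): e=[14,24,-2] → .
    (5,2)@(11, 5): e=[18,0,18] → X  [on edge]
    (6,2)@(13, 5): e=[10,12,14] → X
    (7,2)@(15, 5): e=[2,24,10] → X
    (8,2)@(17, 5): e=[-6,36,6] → .
    (9,2)@(19, 5): e=[-14,48,2] → .
    (2,3)@(5, 7): e=[6,0,30] → X  [on edge]
    (3,3)@(7, 7): e=[-2,12,26] → .
    (5,3)@(11, 7): e=[-18,36,18] → .
  covered (6 px):
    . . . . . . . . . . . .
    . . . . . . . . X X . .
    . . . . . X X X . . . .
    . . X . . . . . . . . .
    . . . . . . . . . . . .
    . . . . . . . . . . . .
    . . . . . . . . . . . .
T2:
  2·area = 80
  edge (12, 4)→(22, 8): d=(10,4) inclusive
  edge (22, 8)→(2, 8): d=(-20,0) inclusive
  edge (2, 8)→(12, 4): d=(10,-4) inclusive
    (5,2)@(11, 5): e=[14,60,6] → X
    (6,2)@(13, 5): e=[6,60,14] → X
    (7,2)@(15, 5): e=[-2,60,22] → .
    (2,3)@(5, 7): e=[58,20,2] → X
    (3,3)@(7, 7): e=[50,20,10] → X
    (4,3)@(9, 7): e=[42,20,18] → X
    (7,3)@(15, 7): e=[18,20,42] → X
    (8,3)@(17, 7): e=[10,20,50] → X
    (9,3)@(19, 7): e=[2,20,58] → X
    (10,3)@(21, 7): e=[-6,20,66] → .
    (2,4)@(5, 9): e=[78,-20,22] → .
    (3,4)@(7, 9): e=[70,-20,30] → .
  covered (10 px):
    . . . . . . . . . . . .
    . . . . . . . . . . . .
    . . . . . X X . . . . .
    . . X X X X X X X X . .
    . . . . . . . . . . . .
    . . . . . . . . . . . .
    . . . . . . . . . . . .
T3:
  2·area = 92
  edge (1, 7)→(4, 0): d=(3,-7) inclusive
  edge (4, 0)→(12, 12): d=(8,12) inclusive
  edge (12, 12)→(1, 7): d=(-11,-5) inclusive
    (1,1)@(3, 3): e=[2,36,54] → X
    (2,1)@(5, 3): e=[16,12,64] → X
    (3,1)@(7, 3): e=[30,-12,74] → .
    (1,2)@(3, 5): e=[8,52,32] → X
    (3,2)@(7, 5): e=[36,4,52] → X
    (4,2)@(9, 5): e=[50,-20,62] → .
    (0,3)@(1, 7): e=[0,92,0] → X  [on edge]
    (4,3)@(9, 7): e=[56,-4,40] → .
    (0,4)@(1, 9): e=[6,108,-22] → .
    (1,4)@(3, 9): e=[20,84,-12] → .
    (2,4)@(5, 9): e=[34,60,-2] → .
    (3,4)@(7, 9): e=[48,36,8] → X
  covered (12 px):
    . . . . . . . . . . . .
    . X X . . . . . . . . .
    . X X X . . . . . . . .
    X X X X . . . . . . . .
    . . . X X . . . . . . .
    . . . . . X . . . . . .
    . . . . . . . . . . . .

Final: 36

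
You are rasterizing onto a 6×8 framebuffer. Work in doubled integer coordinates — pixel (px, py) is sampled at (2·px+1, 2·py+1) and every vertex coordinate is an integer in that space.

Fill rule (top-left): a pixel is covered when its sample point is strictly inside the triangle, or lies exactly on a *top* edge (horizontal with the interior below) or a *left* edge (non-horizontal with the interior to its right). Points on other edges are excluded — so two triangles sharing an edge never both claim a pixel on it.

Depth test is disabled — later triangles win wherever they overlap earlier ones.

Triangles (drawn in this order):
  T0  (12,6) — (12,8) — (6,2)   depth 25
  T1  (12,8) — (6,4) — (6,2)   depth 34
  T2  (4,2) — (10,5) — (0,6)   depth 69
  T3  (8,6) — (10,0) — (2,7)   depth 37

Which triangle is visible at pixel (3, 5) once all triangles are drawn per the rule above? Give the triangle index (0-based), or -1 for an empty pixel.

T0:
  2·area = 12
  edge (12, 6)→(12, 8): d=(0,2) right/bottom  bias=-1
  edge (12, 8)→(6, 2): d=(-6,-6) top-left  bias=+0
  edge (6, 2)→(12, 6): d=(6,4) right/bottom  bias=-1
    (2,0)@(5, 1): e=[14,0,-2] → .  [on edge]
    (3,1)@(7, 3): e=[10,0,2] → X  [on edge]
    (4,1)@(9, 3): e=[6,12,-6] → .
    (3,2)@(7, 5): e=[10,-12,14] → .
    (4,2)@(9, 5): e=[6,0,6] → X  [on edge]
    (5,2)@(11, 5): e=[2,12,-2] → .
    (4,3)@(9, 7): e=[6,-12,18] → .
    (5,3)@(11, 7): e=[2,0,10] → X  [on edge]
    (5,4)@(11, 9): e=[2,-12,22] → .
  covered (3 px):
    . . . . . .
    . . . X . .
    . . . . X .
    . . . . . X
    . . . . . .
    . . . . . .
    . . . . . .
    . . . . . .
T1:
  2·area = 12
  edge (12, 8)→(6, 4): d=(-6,-4) top-left  bias=+0
  edge (6, 4)→(6, 2): d=(0,-2) top-left  bias=+0
  edge (6, 2)→(12, 8): d=(6,6) right/bottom  bias=-1
    (2,0)@(5, 1): e=[14,-2,0] → .  [on edge]
    (3,1)@(7, 3): e=[10,2,0] → .  [on edge]
    (4,2)@(9, 5): e=[6,6,0] → .  [on edge]
    (5,3)@(11, 7): e=[2,10,0] → .  [on edge]
  covered (0 px):
    . . . . . .
    . . . . . .
    . . . . . .
    . . . . . .
    . . . . . .
    . . . . . .
    . . . . . .
    . . . . . .
T2:
  2·area = 36
  edge (4, 2)→(10, 5): d=(6,3) right/bottom  bias=-1
  edge (10, 5)→(0, 6): d=(-10,1) right/bottom  bias=-1
  edge (0, 6)→(4, 2): d=(4,-4) top-left  bias=+0
    (2,0)@(5, 1): e=[-9,45,0] → .  [on edge]
    (1,1)@(3, 3): e=[9,27,0] → X  [on edge]
    (2,1)@(5, 3): e=[3,25,8] → X
    (3,1)@(7, 3): e=[-3,23,16] → .
    (0,2)@(1, 5): e=[27,9,0] → X  [on edge]
    (3,2)@(7, 5): e=[9,3,24] → X
    (4,2)@(9, 5): e=[3,1,32] → X
    (5,2)@(11, 5): e=[-3,-1,40] → .
    (0,3)@(1, 7): e=[39,-11,8] → .
    (1,3)@(3, 7): e=[33,-13,16] → .
    (2,3)@(5, 7): e=[27,-15,24] → .
    (3,3)@(7, 7): e=[21,-17,32] → .
  covered (7 px):
    . . . . . .
    . X X . . .
    X X X X X .
    . . . . . .
    . . . . . .
    . . . . . .
    . . . . . .
    . . . . . .
T3:
  2·area = 34  (B↔C swapped to make it positive)
  edge (8, 6)→(2, 7): d=(-6,1) right/bottom  bias=-1
  edge (2, 7)→(10, 0): d=(8,-7) top-left  bias=+0
  edge (10, 0)→(8, 6): d=(-2,6) right/bottom  bias=-1
    (4,0)@(9, 1): e=[29,1,4] → X
    (5,0)@(11, 1): e=[27,15,-8] → .
    (3,1)@(7, 3): e=[19,3,12] → X
    (4,1)@(9, 3): e=[17,17,0] → .  [on edge]
    (2,2)@(5, 5): e=[9,5,20] → X
    (4,2)@(9, 5): e=[5,33,-4] → .
    (2,3)@(5, 7): e=[-3,21,16] → .
    (3,3)@(7, 7): e=[-5,35,4] → .
    (3,4)@(7, 9): e=[-17,51,0] → .  [on edge]
    (2,7)@(5, 15): e=[-51,85,0] → .  [on edge]
  covered (4 px):
    . . . . X .
    . . . X . .
    . . X X . .
    . . . . . .
    . . . . . .
    . . . . . .
    . . . . . .
    . . . . . .

Z-buffer (winner per pixel, '.' = empty):
  . . . . 3 .
  . 2 2 3 . .
  2 2 3 3 2 .
  . . . . . 0
  . . . . . .
  . . . . . .
  . . . . . .
  . . . . . .

Answer: -1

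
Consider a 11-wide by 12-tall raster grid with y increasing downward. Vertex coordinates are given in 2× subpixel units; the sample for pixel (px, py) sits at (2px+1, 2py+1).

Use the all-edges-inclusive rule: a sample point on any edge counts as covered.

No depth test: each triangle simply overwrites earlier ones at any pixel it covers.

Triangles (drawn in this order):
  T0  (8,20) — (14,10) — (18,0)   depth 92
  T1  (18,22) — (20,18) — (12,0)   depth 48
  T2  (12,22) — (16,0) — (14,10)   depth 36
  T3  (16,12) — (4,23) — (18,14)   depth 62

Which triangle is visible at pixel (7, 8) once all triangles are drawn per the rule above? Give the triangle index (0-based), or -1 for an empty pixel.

T0:
  2·area = 20  (B↔C swapped to make it positive)
  edge (8, 20)→(18, 0): d=(10,-20) inclusive
  edge (18, 0)→(14, 10): d=(-4,10) inclusive
  edge (14, 10)→(8, 20): d=(-6,10) inclusive
    (8,2)@(17, 5): e=[30,-10,0] → .  [on edge]
    (7,3)@(15, 7): e=[10,2,8] → X
    (8,3)@(17, 7): e=[50,-18,-12] → .
    (7,4)@(15, 9): e=[30,-6,-4] → .
    (6,5)@(13, 11): e=[10,6,4] → X
    (7,5)@(15, 11): e=[50,-14,-16] → .
    (6,6)@(13, 13): e=[30,-2,-8] → .
    (5,7)@(11, 15): e=[10,10,0] → X  [on edge]
    (6,7)@(13, 15): e=[50,-10,-20] → .
    (5,8)@(11, 17): e=[30,2,-12] → .
  covered (3 px):
    . . . . . . . . . . .
    . . . . . . . . . . .
    . . . . . . . . . . .
    . . . . . . . X . . .
    . . . . . . . . . . .
    . . . . . . X . . . .
    . . . . . . . . . . .
    . . . . . X . . . . .
    . . . . . . . . . . .
    . . . . . . . . . . .
    . . . . . . . . . . .
    . . . . . . . . . . .
T1:
  2·area = 68  (B↔C swapped to make it positive)
  edge (18, 22)→(12, 0): d=(-6,-22) inclusive
  edge (12, 0)→(20, 18): d=(8,18) inclusive
  edge (20, 18)→(18, 22): d=(-2,4) inclusive
    (6,1)@(13, 3): e=[4,6,58] → X
    (7,1)@(15, 3): e=[48,-30,50] → .
    (6,2)@(13, 5): e=[-8,22,54] → .
    (7,3)@(15, 7): e=[24,2,42] → X
    (8,3)@(17, 7): e=[68,-34,34] → .
    (7,4)@(15, 9): e=[12,18,38] → X
    (8,4)@(17, 9): e=[56,-18,30] → .
    (7,5)@(15, 11): e=[0,34,34] → X  [on edge]
    (8,5)@(17, 11): e=[44,-2,26] → .
    (7,6)@(15, 13): e=[-12,50,30] → .
    (8,6)@(17, 13): e=[32,14,22] → X
    (9,6)@(19, 13): e=[76,-22,14] → .
  covered (9 px):
    . . . . . . . . . . .
    . . . . . . X . . . .
    . . . . . . . . . . .
    . . . . . . . X . . .
    . . . . . . . X . . .
    . . . . . . . X . . .
    . . . . . . . . X . .
    . . . . . . . . X . .
    . . . . . . . . X X .
    . . . . . . . . . X .
    . . . . . . . . . . .
    . . . . . . . . . . .
T2:
  2·area = 4  (B↔C swapped to make it positive)
  edge (12, 22)→(14, 10): d=(2,-12) inclusive
  edge (14, 10)→(16, 0): d=(2,-10) inclusive
  edge (16, 0)→(12, 22): d=(-4,22) inclusive
    (7,2)@(15, 5): e=[2,0,2] → X  [on edge]
    (8,2)@(17, 5): e=[26,20,-42] → .
    (7,3)@(15, 7): e=[6,4,-6] → .
    (6,7)@(13, 15): e=[-2,0,6] → .  [on edge]
  covered (1 px):
    . . . . . . . . . . .
    . . . . . . . . . . .
    . . . . . . . X . . .
    . . . . . . . . . . .
    . . . . . . . . . . .
    . . . . . . . . . . .
    . . . . . . . . . . .
    . . . . . . . . . . .
    . . . . . . . . . . .
    . . . . . . . . . . .
    . . . . . . . . . . .
    . . . . . . . . . . .
T3:
  2·area = 46  (B↔C swapped to make it positive)
  edge (16, 12)→(18, 14): d=(2,2) inclusive
  edge (18, 14)→(4, 23): d=(-14,9) inclusive
  edge (4, 23)→(16, 12): d=(12,-11) inclusive
    (2,0)@(5, 1): e=[0,299,-253] → .  [on edge]
    (3,1)@(7, 3): e=[0,253,-207] → .  [on edge]
    (4,2)@(9, 5): e=[0,207,-161] → .  [on edge]
    (5,3)@(11, 7): e=[0,161,-115] → .  [on edge]
    (6,4)@(13, 9): e=[0,115,-69] → .  [on edge]
    (7,5)@(15, 11): e=[0,69,-23] → .  [on edge]
    (7,6)@(15, 13): e=[4,41,1] → X
    (8,6)@(17, 13): e=[0,23,23] → X  [on edge]
    (9,6)@(19, 13): e=[-4,5,45] → .
    (6,7)@(13, 15): e=[12,31,3] → X
    (8,7)@(17, 15): e=[4,-5,47] → .
    (9,7)@(19, 15): e=[0,-23,69] → .  [on edge]
    (10,8)@(21, 17): e=[0,-69,115] → .  [on edge]
  covered (8 px):
    . . . . . . . . . . .
    . . . . . . . . . . .
    . . . . . . . . . . .
    . . . . . . . . . . .
    . . . . . . . . . . .
    . . . . . . . . . . .
    . . . . . . . X X . .
    . . . . . . X X . . .
    . . . . . X X . . . .
    . . . . X . . . . . .
    . . . X . . . . . . .
    . . . . . . . . . . .

Z-buffer (winner per pixel, '.' = empty):
  . . . . . . . . . . .
  . . . . . . 1 . . . .
  . . . . . . . 2 . . .
  . . . . . . . 1 . . .
  . . . . . . . 1 . . .
  . . . . . . 0 1 . . .
  . . . . . . . 3 3 . .
  . . . . . 0 3 3 1 . .
  . . . . . 3 3 . 1 1 .
  . . . . 3 . . . . 1 .
  . . . 3 . . . . . . .
  . . . . . . . . . . .

Final: -1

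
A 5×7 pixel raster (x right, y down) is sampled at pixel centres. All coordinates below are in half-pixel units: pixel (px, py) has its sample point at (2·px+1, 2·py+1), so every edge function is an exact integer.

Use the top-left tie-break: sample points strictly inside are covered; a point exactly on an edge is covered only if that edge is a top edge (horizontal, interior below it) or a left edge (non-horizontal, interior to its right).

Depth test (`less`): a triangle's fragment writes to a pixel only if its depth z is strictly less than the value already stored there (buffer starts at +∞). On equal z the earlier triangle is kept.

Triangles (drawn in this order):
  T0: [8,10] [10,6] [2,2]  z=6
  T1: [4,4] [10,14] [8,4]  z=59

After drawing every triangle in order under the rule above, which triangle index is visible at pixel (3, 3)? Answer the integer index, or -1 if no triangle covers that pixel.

T0:
  2·area = 40  (B↔C swapped to make it positive)
  edge (8, 10)→(2, 2): d=(-6,-8) top-left  bias=+0
  edge (2, 2)→(10, 6): d=(8,4) right/bottom  bias=-1
  edge (10, 6)→(8, 10): d=(-2,4) right/bottom  bias=-1
    (1,1)@(3, 3): e=[2,4,34] → █
    (2,1)@(5, 3): e=[18,-4,26] → ·
    (1,2)@(3, 5): e=[-10,20,30] → ·
    (2,2)@(5, 5): e=[6,12,22] → █
    (3,2)@(7, 5): e=[22,4,14] → █
    (4,2)@(9, 5): e=[38,-4,6] → ·
    (2,3)@(5, 7): e=[-6,28,18] → ·
    (3,3)@(7, 7): e=[10,20,10] → █
    (4,3)@(9, 7): e=[26,12,2] → █
    (3,4)@(7, 9): e=[-2,36,6] → ·
    (4,4)@(9, 9): e=[14,28,-2] → ·
  covered (5 px):
    · · · · ·
    · █ · · ·
    · · █ █ ·
    · · · █ █
    · · · · ·
    · · · · ·
    · · · · ·
T1:
  2·area = 40  (B↔C swapped to make it positive)
  edge (4, 4)→(8, 4): d=(4,0) top-left  bias=+0
  edge (8, 4)→(10, 14): d=(2,10) right/bottom  bias=-1
  edge (10, 14)→(4, 4): d=(-6,-10) top-left  bias=+0
    (2,2)@(5, 5): e=[4,32,4] → █
    (3,2)@(7, 5): e=[4,12,24] → █
    (4,2)@(9, 5): e=[4,-8,44] → ·
    (2,3)@(5, 7): e=[12,36,-8] → ·
    (3,3)@(7, 7): e=[12,16,12] → █
    (4,3)@(9, 7): e=[12,-4,32] → ·
    (3,4)@(7, 9): e=[20,20,0] → █  [on edge]
    (4,4)@(9, 9): e=[20,0,20] → ·  [on edge]
    (3,5)@(7, 11): e=[28,24,-12] → ·
    (4,5)@(9, 11): e=[28,4,8] → █
    (4,6)@(9, 13): e=[36,8,-4] → ·
  covered (5 px):
    · · · · ·
    · · · · ·
    · · █ █ ·
    · · · █ ·
    · · · █ ·
    · · · · █
    · · · · ·

Z-buffer (winner per pixel, '.' = empty):
  . . . . .
  . 0 . . .
  . . 0 0 .
  . . . 0 0
  . . . 1 .
  . . . . 1
  . . . . .

Final: 0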